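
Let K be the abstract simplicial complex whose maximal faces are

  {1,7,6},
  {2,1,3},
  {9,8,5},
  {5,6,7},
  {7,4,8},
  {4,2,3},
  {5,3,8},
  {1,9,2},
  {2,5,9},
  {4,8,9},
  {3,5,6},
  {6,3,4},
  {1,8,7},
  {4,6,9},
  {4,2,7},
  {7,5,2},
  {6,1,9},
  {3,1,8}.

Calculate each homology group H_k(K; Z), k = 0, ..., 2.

We work with the vertex ordering 1 < 2 < 3 < 4 < 5 < 6 < 7 < 8 < 9. The simplices of K, each written with vertices in increasing order, are:

  0-simplices (9): [1], [2], [3], [4], [5], [6], [7], [8], [9]
  1-simplices (27): (27 of them)
  2-simplices (18): [1,2,3], [1,2,9], [1,3,8], [1,6,7], [1,6,9], [1,7,8], [2,3,4], [2,4,7], [2,5,7], [2,5,9], [3,4,6], [3,5,6], [3,5,8], [4,6,9], [4,7,8], [4,8,9], [5,6,7], [5,8,9]

so the chain groups are C_0 ≅ Z^9, C_1 ≅ Z^27, C_2 ≅ Z^18.

The boundary map ∂_1: C_1 → C_0 is given by ∂[p,q] = [q] − [p]. For instance
  ∂[3,6] = [6] − [3].
As a 9×27 matrix over Z this has rank 8, with invariant factors (1,1,1,1,1,1,1,1).

∂_2: C_2 → C_1 acts by ∂[p,q,r] = [q,r] − [p,r] + [p,q]. For instance
  ∂[3,5,8] = [5,8] − [3,8] + [3,5],
  ∂[5,6,7] = [6,7] − [5,7] + [5,6].
The 27×18 boundary matrix has rank 17 and Smith normal form diag(1,1,1,1,1,1,1,1,1,1,1,1,1,1,1,1,1).

Reading off H_k = ker ∂_k / im ∂_{k+1}:

  H_0: rank C_0 − rank ∂_1 = 9 − 8 = 1, and the invariant factors of ∂_1 are all 1, so H_0 = Z.
  H_1: rank ker ∂_1 − rank ∂_2 = (27 − 8) − 17 = 2, and the invariant factors of ∂_2 are all 1, so H_1 = Z^2.
  H_2: rank ker ∂_2 − rank ∂_3 = (18 − 17) − 0 = 1, and there is no ∂_3, so H_2 = Z.

H_0 = Z,  H_1 = Z^2,  H_2 = Z.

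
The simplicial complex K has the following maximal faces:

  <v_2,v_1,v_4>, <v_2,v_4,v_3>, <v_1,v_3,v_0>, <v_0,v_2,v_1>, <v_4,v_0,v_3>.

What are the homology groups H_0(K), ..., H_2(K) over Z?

H_0 ≅ Z,  H_1 ≅ Z,  H_2 = 0.

Take the total order v_0 < v_1 < v_2 < v_3 < v_4 on the vertex set. Then K (dimension 2) consists of the simplices:

  0-simplices (5): [v_0], [v_1], [v_2], [v_3], [v_4]
  1-simplices (10): [v_0,v_1], [v_0,v_2], [v_0,v_3], [v_0,v_4], [v_1,v_2], [v_1,v_3], [v_1,v_4], [v_2,v_3], [v_2,v_4], [v_3,v_4]
  2-simplices (5): [v_0,v_1,v_2], [v_0,v_1,v_3], [v_0,v_3,v_4], [v_1,v_2,v_4], [v_2,v_3,v_4]

giving chain groups C_0 ≅ Z^5, C_1 ≅ Z^10, C_2 ≅ Z^5.

∂_1: C_1 → C_0 maps an edge to its endpoints' difference, ∂[p,q] = q − p.
As a 5×10 matrix over Z this has rank 4, with invariant factors (1,1,1,1).

∂_2: C_2 → C_1 acts by ∂[p,q,r] = [q,r] − [p,r] + [p,q]. For instance
  ∂[v_0,v_1,v_2] = [v_1,v_2] − [v_0,v_2] + [v_0,v_1],
  ∂[v_0,v_3,v_4] = [v_3,v_4] − [v_0,v_4] + [v_0,v_3].
This gives a 10×5 integer matrix of rank 5; reducing to Smith normal form yields diagonal entries (1,1,1,1,1).

From H_k ≅ ker(∂_k) / im(∂_{k+1}) we obtain:

  H_0: rank C_0 − rank ∂_1 = 5 − 4 = 1, and the invariant factors of ∂_1 are all 1, so H_0 ≅ Z.
  H_1: rank ker ∂_1 − rank ∂_2 = (10 − 4) − 5 = 1, and the invariant factors of ∂_2 are all 1, so H_1 ≅ Z.
  H_2: rank ker ∂_2 − rank ∂_3 = (5 − 5) − 0 = 0, and there is no ∂_3, so H_2 ≅ 0.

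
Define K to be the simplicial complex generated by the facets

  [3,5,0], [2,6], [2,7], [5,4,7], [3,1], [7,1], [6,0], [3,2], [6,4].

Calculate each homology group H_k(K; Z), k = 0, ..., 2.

H_0 ≅ Z,  H_1 ≅ Z^4,  H_2 = 0.

Take the total order 0 < 1 < 2 < 3 < 4 < 5 < 6 < 7 on the vertex set. Then K (dimension 2) consists of the simplices:

  0-simplices (8): [0], [1], [2], [3], [4], [5], [6], [7]
  1-simplices (13): [0,3], [0,5], [0,6], [1,3], [1,7], [2,3], [2,6], [2,7], [3,5], [4,5], [4,6], [4,7], [5,7]
  2-simplices (2): [0,3,5], [4,5,7]

so the chain groups are C_0 ≅ Z^8, C_1 ≅ Z^13, C_2 ≅ Z^2.

The boundary map ∂_1: C_1 → C_0 is given by ∂[p,q] = [q] − [p]. For instance
  ∂[4,6] = [6] − [4].
The resulting 8×13 matrix has rank 7, and its Smith normal form has invariant factors (1,1,1,1,1,1,1).

The boundary map ∂_2: C_2 → C_1 maps a triangle to the signed sum of its edges. For instance
  ∂[4,5,7] = [5,7] − [4,7] + [4,5],
  ∂[0,3,5] = [3,5] − [0,5] + [0,3].
The 13×2 boundary matrix has rank 2 and Smith normal form diag(1,1).

Reading off H_k = ker ∂_k / im ∂_{k+1}:

  H_0: rank C_0 − rank ∂_1 = 8 − 7 = 1, and the invariant factors of ∂_1 are all 1, so H_0 = Z.
  H_1: rank ker ∂_1 − rank ∂_2 = (13 − 7) − 2 = 4, and the invariant factors of ∂_2 are all 1, so H_1 = Z^4.
  H_2: rank ker ∂_2 − rank ∂_3 = (2 − 2) − 0 = 0, and there is no ∂_3, so H_2 = 0.

As a check, the Euler characteristic is 8 − 13 + 2 = -3, which agrees with 1 − 4 + 0 = -3.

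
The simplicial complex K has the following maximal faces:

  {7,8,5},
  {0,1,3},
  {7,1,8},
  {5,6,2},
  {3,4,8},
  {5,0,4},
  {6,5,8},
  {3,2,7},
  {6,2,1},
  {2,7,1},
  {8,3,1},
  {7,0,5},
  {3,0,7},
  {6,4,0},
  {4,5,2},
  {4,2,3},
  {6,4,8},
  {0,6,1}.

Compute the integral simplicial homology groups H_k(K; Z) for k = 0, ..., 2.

H_0 ≅ Z,  H_1 ≅ Z ⊕ Z_2,  H_2 = 0.

We work with the vertex ordering 0 < 1 < 2 < 3 < 4 < 5 < 6 < 7 < 8. The simplices of K, each written with vertices in increasing order, are:

  0-simplices (9): [0], [1], [2], [3], [4], [5], [6], [7], [8]
  1-simplices (27): (27 of them)
  2-simplices (18): [0,1,3], [0,1,6], [0,3,7], [0,4,5], [0,4,6], [0,5,7], [1,2,6], [1,2,7], [1,3,8], [1,7,8], [2,3,4], [2,3,7], [2,4,5], [2,5,6], [3,4,8], [4,6,8], [5,6,8], [5,7,8]

Hence C_0 ≅ Z^9, C_1 ≅ Z^27, C_2 ≅ Z^18.

Boundary ∂_1: C_1 → C_0 maps an edge to its endpoints' difference, ∂[p,q] = q − p.
The resulting 9×27 matrix has rank 8, and its Smith normal form has invariant factors (1,1,1,1,1,1,1,1).

Boundary ∂_2: C_2 → C_1 maps a triangle to the signed sum of its edges. For instance
  ∂[0,4,6] = [4,6] − [0,6] + [0,4],
  ∂[0,1,3] = [1,3] − [0,3] + [0,1].
The 27×18 boundary matrix has rank 18 and Smith normal form diag(1,1,1,1,1,1,1,1,1,1,1,1,1,1,1,1,1,2).

From H_k ≅ ker(∂_k) / im(∂_{k+1}) we obtain:

  H_0: rank C_0 − rank ∂_1 = 9 − 8 = 1, and the invariant factors of ∂_1 are all 1, so H_0 = Z.
  H_1: rank ker ∂_1 − rank ∂_2 = (27 − 8) − 18 = 1, and ∂_2 has invariant factor 2 > 1, so H_1 = Z ⊕ Z_2.
  H_2: rank ker ∂_2 − rank ∂_3 = (18 − 18) − 0 = 0, and there is no ∂_3, so H_2 = 0.

As a check, the Euler characteristic is 9 − 27 + 18 = 0, which agrees with 1 − 1 + 0 = 0.
(K is a triangulation of the Klein bottle.)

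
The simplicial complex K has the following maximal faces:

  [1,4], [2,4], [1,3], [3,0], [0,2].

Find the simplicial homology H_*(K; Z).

Order the vertices as 0 < 1 < 2 < 3 < 4. Listing each simplex with vertices in this order, K has dimension 1 with simplices:

  0-simplices (5): [0], [1], [2], [3], [4]
  1-simplices (5): [0,2], [0,3], [1,3], [1,4], [2,4]

giving chain groups C_0 ≅ Z^5, C_1 ≅ Z^5.

∂_1: C_1 → C_0 sends each edge [p,q] (with p < q) to q − p.
The resulting 5×5 matrix has rank 4, and its Smith normal form has invariant factors (1,1,1,1).

From H_k ≅ ker(∂_k) / im(∂_{k+1}) we obtain:

  H_0: rank C_0 − rank ∂_1 = 5 − 4 = 1, and the invariant factors of ∂_1 are all 1, so H_0 = Z.
  H_1: rank ker ∂_1 − rank ∂_2 = (5 − 4) − 0 = 1, and there is no ∂_2, so H_1 = Z.

H_0 ≅ Z,  H_1 ≅ Z.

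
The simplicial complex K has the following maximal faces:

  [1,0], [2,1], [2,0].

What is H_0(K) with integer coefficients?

Take the total order 0 < 1 < 2 on the vertex set. Then K (dimension 1) consists of the simplices:

  0-simplices (3): [0], [1], [2]
  1-simplices (3): [0,1], [0,2], [1,2]

Hence C_0 ≅ Z^3, C_1 ≅ Z^3.

The boundary map ∂_1: C_1 → C_0 sends each edge [p,q] (with p < q) to q − p.
As a 3×3 matrix over Z this has rank 2, with invariant factors (1,1).

From H_k ≅ ker(∂_k) / im(∂_{k+1}) we obtain:

  H_0: rank C_0 − rank ∂_1 = 3 − 2 = 1, and the invariant factors of ∂_1 are all 1, so H_0 = Z.

H_0 = Z.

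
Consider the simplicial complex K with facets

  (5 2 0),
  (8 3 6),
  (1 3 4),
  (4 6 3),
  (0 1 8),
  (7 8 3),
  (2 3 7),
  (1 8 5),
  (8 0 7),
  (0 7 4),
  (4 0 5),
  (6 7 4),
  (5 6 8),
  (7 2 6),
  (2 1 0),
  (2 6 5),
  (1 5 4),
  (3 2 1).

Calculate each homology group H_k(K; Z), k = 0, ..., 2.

H_0 = Z,  H_1 = Z ⊕ Z/2,  H_2 = 0.

Take the total order 0 < 1 < 2 < 3 < 4 < 5 < 6 < 7 < 8 on the vertex set. Then K (dimension 2) consists of the simplices:

  0-simplices (9): [0], [1], [2], [3], [4], [5], [6], [7], [8]
  1-simplices (27): (27 of them)
  2-simplices (18): [0,1,2], [0,1,8], [0,2,5], [0,4,5], [0,4,7], [0,7,8], [1,2,3], [1,3,4], [1,4,5], [1,5,8], [2,3,7], [2,5,6], [2,6,7], [3,4,6], [3,6,8], [3,7,8], [4,6,7], [5,6,8]

giving chain groups C_0 ≅ Z^9, C_1 ≅ Z^27, C_2 ≅ Z^18.

Boundary ∂_1: C_1 → C_0 is given by ∂[p,q] = [q] − [p]. For instance
  ∂[3,4] = [4] − [3].
This gives a 9×27 integer matrix of rank 8; reducing to Smith normal form yields diagonal entries (1,1,1,1,1,1,1,1).

Boundary ∂_2: C_2 → C_1 maps a triangle to the signed sum of its edges. For instance
  ∂[1,3,4] = [3,4] − [1,4] + [1,3],
  ∂[0,7,8] = [7,8] − [0,8] + [0,7].
The 27×18 boundary matrix has rank 18 and Smith normal form diag(1,1,1,1,1,1,1,1,1,1,1,1,1,1,1,1,1,2).

Computing H_k = (kernel of ∂_k) / (image of ∂_{k+1}):

  H_0: rank C_0 − rank ∂_1 = 9 − 8 = 1, and the invariant factors of ∂_1 are all 1, so H_0 = Z.
  H_1: rank ker ∂_1 − rank ∂_2 = (27 − 8) − 18 = 1, and ∂_2 has invariant factor 2 > 1, so H_1 = Z ⊕ Z/2.
  H_2: rank ker ∂_2 − rank ∂_3 = (18 − 18) − 0 = 0, and there is no ∂_3, so H_2 = 0.

As a check, the Euler characteristic is 9 − 27 + 18 = 0, which agrees with 1 − 1 + 0 = 0.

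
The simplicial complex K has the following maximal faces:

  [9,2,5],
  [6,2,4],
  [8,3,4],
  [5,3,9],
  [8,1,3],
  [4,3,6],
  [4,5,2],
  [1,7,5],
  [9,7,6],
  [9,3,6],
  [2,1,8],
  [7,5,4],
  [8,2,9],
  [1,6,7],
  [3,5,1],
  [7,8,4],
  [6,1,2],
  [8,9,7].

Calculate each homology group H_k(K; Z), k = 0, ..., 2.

H_0 ≅ Z,  H_1 ≅ Z^2,  H_2 ≅ Z.

We work with the vertex ordering 1 < 2 < 3 < 4 < 5 < 6 < 7 < 8 < 9. The simplices of K, each written with vertices in increasing order, are:

  0-simplices (9): [1], [2], [3], [4], [5], [6], [7], [8], [9]
  1-simplices (27): (27 of them)
  2-simplices (18): [1,2,6], [1,2,8], [1,3,5], [1,3,8], [1,5,7], [1,6,7], [2,4,5], [2,4,6], [2,5,9], [2,8,9], [3,4,6], [3,4,8], [3,5,9], [3,6,9], [4,5,7], [4,7,8], [6,7,9], [7,8,9]

so the chain groups are C_0 ≅ Z^9, C_1 ≅ Z^27, C_2 ≅ Z^18.

Boundary ∂_1: C_1 → C_0 sends each edge [p,q] (with p < q) to q − p. For instance
  ∂[3,4] = [4] − [3].
The 9×27 boundary matrix has rank 8 and Smith normal form diag(1,1,1,1,1,1,1,1).

The boundary map ∂_2: C_2 → C_1 acts by ∂[p,q,r] = [q,r] − [p,r] + [p,q]. For instance
  ∂[2,5,9] = [5,9] − [2,9] + [2,5],
  ∂[1,2,6] = [2,6] − [1,6] + [1,2].
As a 27×18 matrix over Z this has rank 17, with invariant factors (1,1,1,1,1,1,1,1,1,1,1,1,1,1,1,1,1).

Computing H_k = (kernel of ∂_k) / (image of ∂_{k+1}):

  H_0: rank C_0 − rank ∂_1 = 9 − 8 = 1, and the invariant factors of ∂_1 are all 1, so H_0 = Z.
  H_1: rank ker ∂_1 − rank ∂_2 = (27 − 8) − 17 = 2, and the invariant factors of ∂_2 are all 1, so H_1 = Z^2.
  H_2: rank ker ∂_2 − rank ∂_3 = (18 − 17) − 0 = 1, and there is no ∂_3, so H_2 = Z.

As a check, the Euler characteristic is 9 − 27 + 18 = 0, which agrees with 1 − 2 + 1 = 0.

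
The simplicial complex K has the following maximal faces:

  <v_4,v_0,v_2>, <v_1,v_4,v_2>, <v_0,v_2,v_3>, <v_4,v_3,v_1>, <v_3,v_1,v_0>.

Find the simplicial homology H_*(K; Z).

We work with the vertex ordering v_0 < v_1 < v_2 < v_3 < v_4. The simplices of K, each written with vertices in increasing order, are:

  0-simplices (5): [v_0], [v_1], [v_2], [v_3], [v_4]
  1-simplices (10): [v_0,v_1], [v_0,v_2], [v_0,v_3], [v_0,v_4], [v_1,v_2], [v_1,v_3], [v_1,v_4], [v_2,v_3], [v_2,v_4], [v_3,v_4]
  2-simplices (5): [v_0,v_1,v_3], [v_0,v_2,v_3], [v_0,v_2,v_4], [v_1,v_2,v_4], [v_1,v_3,v_4]

giving chain groups C_0 ≅ Z^5, C_1 ≅ Z^10, C_2 ≅ Z^5.

Boundary ∂_1: C_1 → C_0 is given by ∂[p,q] = [q] − [p]. For instance
  ∂[v_2,v_4] = [v_4] − [v_2].
As a 5×10 matrix over Z this has rank 4, with invariant factors (1,1,1,1).

The boundary map ∂_2: C_2 → C_1 sends each 2-simplex [p,q,r] to [q,r] − [p,r] + [p,q]. For instance
  ∂[v_1,v_2,v_4] = [v_2,v_4] − [v_1,v_4] + [v_1,v_2],
  ∂[v_1,v_3,v_4] = [v_3,v_4] − [v_1,v_4] + [v_1,v_3].
This gives a 10×5 integer matrix of rank 5; reducing to Smith normal form yields diagonal entries (1,1,1,1,1).

Reading off H_k = ker ∂_k / im ∂_{k+1}:

  H_0: rank C_0 − rank ∂_1 = 5 − 4 = 1, and the invariant factors of ∂_1 are all 1, so H_0 ≅ Z.
  H_1: rank ker ∂_1 − rank ∂_2 = (10 − 4) − 5 = 1, and the invariant factors of ∂_2 are all 1, so H_1 ≅ Z.
  H_2: rank ker ∂_2 − rank ∂_3 = (5 − 5) − 0 = 0, and there is no ∂_3, so H_2 ≅ 0.

H_0 ≅ Z,  H_1 ≅ Z,  H_2 = 0.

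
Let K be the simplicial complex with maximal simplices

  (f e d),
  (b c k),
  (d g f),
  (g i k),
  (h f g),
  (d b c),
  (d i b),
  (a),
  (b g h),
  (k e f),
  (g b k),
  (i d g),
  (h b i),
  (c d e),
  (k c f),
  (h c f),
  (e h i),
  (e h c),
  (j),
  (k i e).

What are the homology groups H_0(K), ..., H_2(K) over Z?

H_0 ≅ Z^3,  H_1 ≅ Z ⊕ Z/2Z,  H_2 = 0.

Take the total order a < b < c < d < e < f < g < h < i < j < k on the vertex set. Then K (dimension 2) consists of the simplices:

  0-simplices (11): a, b, c, d, e, f, g, h, i, j, k
  1-simplices (27): bc, bd, bg, bh, bi, bk, cd, ce, cf, ch, ck, de, df, dg, di, ef, eh, ei, ek, fg, fh, fk, gh, gi, gk, hi, ik
  2-simplices (18): bcd, bck, bdi, bgh, bgk, bhi, cde, ceh, cfh, cfk, def, dfg, dgi, efk, ehi, eik, fgh, gik

so the chain groups are C_0 ≅ Z^11, C_1 ≅ Z^27, C_2 ≅ Z^18.

∂_1: C_1 → C_0 is given by ∂[p,q] = [q] − [p].
As a 11×27 matrix over Z this has rank 8, with invariant factors (1,1,1,1,1,1,1,1).

Boundary ∂_2: C_2 → C_1 sends each 2-simplex [p,q,r] to [q,r] − [p,r] + [p,q]. For instance
  ∂dfg = fg − dg + df,
  ∂def = ef − df + de.
The 27×18 boundary matrix has rank 18 and Smith normal form diag(1,1,1,1,1,1,1,1,1,1,1,1,1,1,1,1,1,2).

Reading off H_k = ker ∂_k / im ∂_{k+1}:

  H_0: rank C_0 − rank ∂_1 = 11 − 8 = 3, and the invariant factors of ∂_1 are all 1, so H_0 ≅ Z^3.
  H_1: rank ker ∂_1 − rank ∂_2 = (27 − 8) − 18 = 1, and ∂_2 has invariant factor 2 > 1, so H_1 ≅ Z ⊕ Z/2Z.
  H_2: rank ker ∂_2 − rank ∂_3 = (18 − 18) − 0 = 0, and there is no ∂_3, so H_2 ≅ 0.

As a check, the Euler characteristic is 11 − 27 + 18 = 2, which agrees with 3 − 1 + 0 = 2.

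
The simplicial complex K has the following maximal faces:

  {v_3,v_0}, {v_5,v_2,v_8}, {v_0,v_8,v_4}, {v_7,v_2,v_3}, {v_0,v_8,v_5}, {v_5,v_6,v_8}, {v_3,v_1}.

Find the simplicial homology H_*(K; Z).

H_0 = Z,  H_1 = Z,  H_2 = 0.

Order the vertices as v_0 < v_1 < v_2 < v_3 < v_4 < v_5 < v_6 < v_7 < v_8. Listing each simplex with vertices in this order, K has dimension 2 with simplices:

  0-simplices (9): [v_0], [v_1], [v_2], [v_3], [v_4], [v_5], [v_6], [v_7], [v_8]
  1-simplices (14): [v_0,v_3], [v_0,v_4], [v_0,v_5], [v_0,v_8], [v_1,v_3], [v_2,v_3], [v_2,v_5], [v_2,v_7], [v_2,v_8], [v_3,v_7], [v_4,v_8], [v_5,v_6], [v_5,v_8], [v_6,v_8]
  2-simplices (5): [v_0,v_4,v_8], [v_0,v_5,v_8], [v_2,v_3,v_7], [v_2,v_5,v_8], [v_5,v_6,v_8]

so the chain groups are C_0 ≅ Z^9, C_1 ≅ Z^14, C_2 ≅ Z^5.

Boundary ∂_1: C_1 → C_0 maps an edge to its endpoints' difference, ∂[p,q] = q − p. For instance
  ∂[v_0,v_5] = [v_5] − [v_0].
The resulting 9×14 matrix has rank 8, and its Smith normal form has invariant factors (1,1,1,1,1,1,1,1).

∂_2: C_2 → C_1 maps a triangle to the signed sum of its edges. For instance
  ∂[v_2,v_3,v_7] = [v_3,v_7] − [v_2,v_7] + [v_2,v_3],
  ∂[v_0,v_5,v_8] = [v_5,v_8] − [v_0,v_8] + [v_0,v_5].
This gives a 14×5 integer matrix of rank 5; reducing to Smith normal form yields diagonal entries (1,1,1,1,1).

Reading off H_k = ker ∂_k / im ∂_{k+1}:

  H_0: rank C_0 − rank ∂_1 = 9 − 8 = 1, and the invariant factors of ∂_1 are all 1, so H_0 = Z.
  H_1: rank ker ∂_1 − rank ∂_2 = (14 − 8) − 5 = 1, and the invariant factors of ∂_2 are all 1, so H_1 = Z.
  H_2: rank ker ∂_2 − rank ∂_3 = (5 − 5) − 0 = 0, and there is no ∂_3, so H_2 = 0.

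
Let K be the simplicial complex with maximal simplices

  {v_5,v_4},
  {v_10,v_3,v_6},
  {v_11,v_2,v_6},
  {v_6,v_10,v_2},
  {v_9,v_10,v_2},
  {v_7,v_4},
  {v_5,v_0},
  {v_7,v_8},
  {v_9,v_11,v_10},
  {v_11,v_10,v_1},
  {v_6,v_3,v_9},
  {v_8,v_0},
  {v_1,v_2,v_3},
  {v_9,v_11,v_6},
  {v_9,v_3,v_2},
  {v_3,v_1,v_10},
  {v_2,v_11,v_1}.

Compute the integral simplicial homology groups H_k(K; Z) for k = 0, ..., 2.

We work with the vertex ordering v_0 < v_1 < v_2 < v_3 < v_4 < v_5 < v_6 < v_7 < v_8 < v_9 < v_10 < v_11. The simplices of K, each written with vertices in increasing order, are:

  0-simplices (12): [v_0], [v_1], [v_2], [v_3], [v_4], [v_5], [v_6], [v_7], [v_8], [v_9], [v_10], [v_11]
  1-simplices (23): (23 of them)
  2-simplices (12): (12 of them)

giving chain groups C_0 ≅ Z^12, C_1 ≅ Z^23, C_2 ≅ Z^12.

The boundary map ∂_1: C_1 → C_0 sends each edge [p,q] (with p < q) to q − p.
As a 12×23 matrix over Z this has rank 10, with invariant factors (1,1,1,1,1,1,1,1,1,1).

Boundary ∂_2: C_2 → C_1 acts by ∂[p,q,r] = [q,r] − [p,r] + [p,q]. For instance
  ∂[v_9,v_10,v_11] = [v_10,v_11] − [v_9,v_11] + [v_9,v_10],
  ∂[v_1,v_2,v_3] = [v_2,v_3] − [v_1,v_3] + [v_1,v_2].
As a 23×12 matrix over Z this has rank 12, with invariant factors (1,1,1,1,1,1,1,1,1,1,1,2).

Now H_k = ker ∂_k / im ∂_{k+1}, so:

  H_0: rank C_0 − rank ∂_1 = 12 − 10 = 2, and the invariant factors of ∂_1 are all 1, so H_0 ≅ Z^2.
  H_1: rank ker ∂_1 − rank ∂_2 = (23 − 10) − 12 = 1, and ∂_2 has invariant factor 2 > 1, so H_1 ≅ Z ⊕ Z/2Z.
  H_2: rank ker ∂_2 − rank ∂_3 = (12 − 12) − 0 = 0, and there is no ∂_3, so H_2 ≅ 0.

As a check, the Euler characteristic is 12 − 23 + 12 = 1, which agrees with 2 − 1 + 0 = 1.
(K is a triangulation of the disjoint union of the circle S^1 and the real projective plane RP^2.)

H_0 ≅ Z^2,  H_1 ≅ Z ⊕ Z/2Z,  H_2 = 0.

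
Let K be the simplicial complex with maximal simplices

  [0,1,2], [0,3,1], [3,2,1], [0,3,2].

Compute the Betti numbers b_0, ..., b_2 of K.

b_0 = 1, b_1 = 0, b_2 = 1.

K has 4 vertices, 6 edges, 4 triangles.
rank ∂_0 = 0, rank ∂_1 = 3 ⇒ b_0 = 4 − 0 − 3 = 1; all invariant factors of ∂_1 are 1 so no torsion. So H_0 = Z.
rank ∂_1 = 3, rank ∂_2 = 3 ⇒ b_1 = 6 − 3 − 3 = 0; all invariant factors of ∂_2 are 1 so no torsion. So H_1 = 0.
rank ∂_2 = 3, rank ∂_3 = 0 ⇒ b_2 = 4 − 3 − 0 = 1. So H_2 = Z.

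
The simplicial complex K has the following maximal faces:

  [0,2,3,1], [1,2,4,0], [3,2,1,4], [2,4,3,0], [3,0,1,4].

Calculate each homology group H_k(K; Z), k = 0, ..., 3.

H_0 ≅ Z,  H_1 = 0,  H_2 = 0,  H_3 ≅ Z.

We work with the vertex ordering 0 < 1 < 2 < 3 < 4. The simplices of K, each written with vertices in increasing order, are:

  0-simplices (5): [0], [1], [2], [3], [4]
  1-simplices (10): [0,1], [0,2], [0,3], [0,4], [1,2], [1,3], [1,4], [2,3], [2,4], [3,4]
  2-simplices (10): [0,1,2], [0,1,3], [0,1,4], [0,2,3], [0,2,4], [0,3,4], [1,2,3], [1,2,4], [1,3,4], [2,3,4]
  3-simplices (5): [0,1,2,3], [0,1,2,4], [0,1,3,4], [0,2,3,4], [1,2,3,4]

Hence C_0 ≅ Z^5, C_1 ≅ Z^10, C_2 ≅ Z^10, C_3 ≅ Z^5.

The boundary map ∂_1: C_1 → C_0 sends each edge [p,q] (with p < q) to q − p. For instance
  ∂[2,4] = [4] − [2].
The 5×10 boundary matrix has rank 4 and Smith normal form diag(1,1,1,1).

Boundary ∂_2: C_2 → C_1 maps a triangle to the signed sum of its edges. For instance
  ∂[0,1,3] = [1,3] − [0,3] + [0,1],
  ∂[1,3,4] = [3,4] − [1,4] + [1,3].
The resulting 10×10 matrix has rank 6, and its Smith normal form has invariant factors (1,1,1,1,1,1).

∂_3: C_3 → C_2 sends each 3-simplex σ to the alternating sum Σ_i (−1)^i (σ with its i-th vertex removed). For instance
  ∂[0,2,3,4] = [2,3,4] − [0,3,4] + [0,2,4] − [0,2,3],
  ∂[0,1,2,4] = [1,2,4] − [0,2,4] + [0,1,4] − [0,1,2].
As a 10×5 matrix over Z this has rank 4, with invariant factors (1,1,1,1).

Computing H_k = (kernel of ∂_k) / (image of ∂_{k+1}):

  H_0: rank C_0 − rank ∂_1 = 5 − 4 = 1, and the invariant factors of ∂_1 are all 1, so H_0 ≅ Z.
  H_1: rank ker ∂_1 − rank ∂_2 = (10 − 4) − 6 = 0, and the invariant factors of ∂_2 are all 1, so H_1 ≅ 0.
  H_2: rank ker ∂_2 − rank ∂_3 = (10 − 6) − 4 = 0, and the invariant factors of ∂_3 are all 1, so H_2 ≅ 0.
  H_3: rank ker ∂_3 − rank ∂_4 = (5 − 4) − 0 = 1, and there is no ∂_4, so H_3 ≅ Z.

As a check, the Euler characteristic is 5 − 10 + 10 − 5 = 0, which agrees with 1 − 0 + 0 − 1 = 0.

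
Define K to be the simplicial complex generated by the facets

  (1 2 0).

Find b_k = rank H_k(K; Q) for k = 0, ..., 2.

b_0 = 1, b_1 = 0, b_2 = 0.

We work with the vertex ordering 0 < 1 < 2. The simplices of K, each written with vertices in increasing order, are:

  0-simplices (3): [0], [1], [2]
  1-simplices (3): [0,1], [0,2], [1,2]
  2-simplices (1): [0,1,2]

giving chain groups C_0 ≅ Z^3, C_1 ≅ Z^3, C_2 ≅ Z^1.

∂_1: C_1 → C_0 sends each edge [p,q] (with p < q) to q − p. For instance
  ∂[0,2] = [2] − [0].
The resulting 3×3 matrix has rank 2, and its Smith normal form has invariant factors (1,1).

The boundary map ∂_2: C_2 → C_1 sends each 2-simplex [p,q,r] to [q,r] − [p,r] + [p,q]. For instance
  ∂[0,1,2] = [1,2] − [0,2] + [0,1].
This gives a 3×1 integer matrix of rank 1; reducing to Smith normal form yields diagonal entries (1).

Computing H_k = (kernel of ∂_k) / (image of ∂_{k+1}):

  H_0: rank C_0 − rank ∂_1 = 3 − 2 = 1, and the invariant factors of ∂_1 are all 1, so H_0 = Z.
  H_1: rank ker ∂_1 − rank ∂_2 = (3 − 2) − 1 = 0, and the invariant factors of ∂_2 are all 1, so H_1 = 0.
  H_2: rank ker ∂_2 − rank ∂_3 = (1 − 1) − 0 = 0, and there is no ∂_3, so H_2 = 0.

As a check, the Euler characteristic is 3 − 3 + 1 = 1, which agrees with 1 − 0 + 0 = 1.

Hence the Betti numbers are b_0 = 1, b_1 = 0, b_2 = 0.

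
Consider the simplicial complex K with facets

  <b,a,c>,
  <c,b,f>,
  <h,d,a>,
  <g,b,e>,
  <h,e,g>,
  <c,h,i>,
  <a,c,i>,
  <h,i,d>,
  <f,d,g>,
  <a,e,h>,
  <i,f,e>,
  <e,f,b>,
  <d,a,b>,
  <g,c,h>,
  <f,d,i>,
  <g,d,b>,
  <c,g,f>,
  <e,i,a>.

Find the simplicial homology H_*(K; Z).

K has 9 vertices, 27 edges, 18 triangles.
rank ∂_0 = 0, rank ∂_1 = 8 ⇒ b_0 = 9 − 0 − 8 = 1; all invariant factors of ∂_1 are 1 so no torsion. So H_0 ≅ Z.
rank ∂_1 = 8, rank ∂_2 = 18 ⇒ b_1 = 27 − 8 − 18 = 1; ∂_2 has invariant factor(s) [2] giving torsion. So H_1 ≅ Z ⊕ Z/2Z.
rank ∂_2 = 18, rank ∂_3 = 0 ⇒ b_2 = 18 − 18 − 0 = 0. So H_2 ≅ 0.

H_0 = Z,  H_1 = Z ⊕ Z/2Z,  H_2 = 0.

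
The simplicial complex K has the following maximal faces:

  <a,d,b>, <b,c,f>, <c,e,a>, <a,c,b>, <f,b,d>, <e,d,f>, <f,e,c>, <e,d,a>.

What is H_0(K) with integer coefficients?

H_0 = Z.

We work with the vertex ordering a < b < c < d < e < f. The simplices of K, each written with vertices in increasing order, are:

  0-simplices (6): a, b, c, d, e, f
  1-simplices (12): ab, ac, ad, ae, bc, bd, bf, ce, cf, de, df, ef
  2-simplices (8): abc, abd, ace, ade, bcf, bdf, cef, def

giving chain groups C_0 ≅ Z^6, C_1 ≅ Z^12, C_2 ≅ Z^8.

Boundary ∂_1: C_1 → C_0 is given by ∂[p,q] = [q] − [p].
This gives a 6×12 integer matrix of rank 5; reducing to Smith normal form yields diagonal entries (1,1,1,1,1).

Boundary ∂_2: C_2 → C_1 sends each 2-simplex [p,q,r] to [q,r] − [p,r] + [p,q]. For instance
  ∂abc = bc − ac + ab,
  ∂bdf = df − bf + bd.
As a 12×8 matrix over Z this has rank 7, with invariant factors (1,1,1,1,1,1,1).

From H_k ≅ ker(∂_k) / im(∂_{k+1}) we obtain:

  H_0: rank C_0 − rank ∂_1 = 6 − 5 = 1, and the invariant factors of ∂_1 are all 1, so H_0 = Z.

(K is a triangulation of the 2-sphere S^2.)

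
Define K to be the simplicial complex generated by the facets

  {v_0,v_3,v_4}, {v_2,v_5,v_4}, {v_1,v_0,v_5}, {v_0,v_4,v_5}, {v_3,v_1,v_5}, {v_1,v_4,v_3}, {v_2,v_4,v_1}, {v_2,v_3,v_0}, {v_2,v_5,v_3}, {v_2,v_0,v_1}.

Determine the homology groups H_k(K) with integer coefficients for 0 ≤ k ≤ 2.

H_0 ≅ Z,  H_1 ≅ Z/2,  H_2 = 0.

We work with the vertex ordering v_0 < v_1 < v_2 < v_3 < v_4 < v_5. The simplices of K, each written with vertices in increasing order, are:

  0-simplices (6): [v_0], [v_1], [v_2], [v_3], [v_4], [v_5]
  1-simplices (15): (15 of them)
  2-simplices (10): [v_0,v_1,v_2], [v_0,v_1,v_5], [v_0,v_2,v_3], [v_0,v_3,v_4], [v_0,v_4,v_5], [v_1,v_2,v_4], [v_1,v_3,v_4], [v_1,v_3,v_5], [v_2,v_3,v_5], [v_2,v_4,v_5]

Hence C_0 ≅ Z^6, C_1 ≅ Z^15, C_2 ≅ Z^10.

Boundary ∂_1: C_1 → C_0 is given by ∂[p,q] = [q] − [p].
The 6×15 boundary matrix has rank 5 and Smith normal form diag(1,1,1,1,1).

The boundary map ∂_2: C_2 → C_1 acts by ∂[p,q,r] = [q,r] − [p,r] + [p,q]. For instance
  ∂[v_0,v_1,v_2] = [v_1,v_2] − [v_0,v_2] + [v_0,v_1],
  ∂[v_2,v_4,v_5] = [v_4,v_5] − [v_2,v_5] + [v_2,v_4].
This gives a 15×10 integer matrix of rank 10; reducing to Smith normal form yields diagonal entries (1,1,1,1,1,1,1,1,1,2).

Reading off H_k = ker ∂_k / im ∂_{k+1}:

  H_0: rank C_0 − rank ∂_1 = 6 − 5 = 1, and the invariant factors of ∂_1 are all 1, so H_0 = Z.
  H_1: rank ker ∂_1 − rank ∂_2 = (15 − 5) − 10 = 0, and ∂_2 has invariant factor 2 > 1, so H_1 = Z/2.
  H_2: rank ker ∂_2 − rank ∂_3 = (10 − 10) − 0 = 0, and there is no ∂_3, so H_2 = 0.

As a check, the Euler characteristic is 6 − 15 + 10 = 1, which agrees with 1 − 0 + 0 = 1.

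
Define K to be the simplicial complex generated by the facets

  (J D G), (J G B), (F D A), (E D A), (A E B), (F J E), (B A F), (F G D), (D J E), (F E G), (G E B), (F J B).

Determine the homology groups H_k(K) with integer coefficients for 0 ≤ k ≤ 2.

K has 7 vertices, 18 edges, 12 triangles.
rank ∂_0 = 0, rank ∂_1 = 6 ⇒ b_0 = 7 − 0 − 6 = 1; all invariant factors of ∂_1 are 1 so no torsion. So H_0 ≅ Z.
rank ∂_1 = 6, rank ∂_2 = 12 ⇒ b_1 = 18 − 6 − 12 = 0; ∂_2 has invariant factor(s) [2] giving torsion. So H_1 ≅ Z/2Z.
rank ∂_2 = 12, rank ∂_3 = 0 ⇒ b_2 = 12 − 12 − 0 = 0. So H_2 ≅ 0.

H_0 = Z,  H_1 = Z/2Z,  H_2 = 0.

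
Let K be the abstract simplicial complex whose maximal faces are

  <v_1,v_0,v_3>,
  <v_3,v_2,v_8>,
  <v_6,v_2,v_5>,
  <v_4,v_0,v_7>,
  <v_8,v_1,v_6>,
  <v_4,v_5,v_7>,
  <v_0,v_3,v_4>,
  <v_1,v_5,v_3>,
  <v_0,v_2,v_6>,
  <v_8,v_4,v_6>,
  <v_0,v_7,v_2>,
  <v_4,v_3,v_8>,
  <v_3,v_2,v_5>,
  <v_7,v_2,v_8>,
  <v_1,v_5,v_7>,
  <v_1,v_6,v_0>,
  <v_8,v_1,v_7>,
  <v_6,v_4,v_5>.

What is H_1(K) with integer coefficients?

H_1 = Z^2.

Take the total order v_0 < v_1 < v_2 < v_3 < v_4 < v_5 < v_6 < v_7 < v_8 on the vertex set. Then K (dimension 2) consists of the simplices:

  0-simplices (9): [v_0], [v_1], [v_2], [v_3], [v_4], [v_5], [v_6], [v_7], [v_8]
  1-simplices (27): (27 of them)
  2-simplices (18): (18 of them)

giving chain groups C_0 ≅ Z^9, C_1 ≅ Z^27, C_2 ≅ Z^18.

∂_1: C_1 → C_0 sends each edge [p,q] (with p < q) to q − p.
This gives a 9×27 integer matrix of rank 8; reducing to Smith normal form yields diagonal entries (1,1,1,1,1,1,1,1).

The boundary map ∂_2: C_2 → C_1 maps a triangle to the signed sum of its edges. For instance
  ∂[v_1,v_6,v_8] = [v_6,v_8] − [v_1,v_8] + [v_1,v_6],
  ∂[v_1,v_5,v_7] = [v_5,v_7] − [v_1,v_7] + [v_1,v_5].
As a 27×18 matrix over Z this has rank 17, with invariant factors (1,1,1,1,1,1,1,1,1,1,1,1,1,1,1,1,1).

Computing H_k = (kernel of ∂_k) / (image of ∂_{k+1}):

  H_1: rank ker ∂_1 − rank ∂_2 = (27 − 8) − 17 = 2, and the invariant factors of ∂_2 are all 1, so H_1 = Z^2.

(K is a triangulation of the torus T^2.)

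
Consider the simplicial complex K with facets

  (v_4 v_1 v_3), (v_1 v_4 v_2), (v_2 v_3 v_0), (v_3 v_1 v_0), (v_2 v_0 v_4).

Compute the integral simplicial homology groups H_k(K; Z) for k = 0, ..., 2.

H_0 = Z,  H_1 = Z,  H_2 = 0.

Take the total order v_0 < v_1 < v_2 < v_3 < v_4 on the vertex set. Then K (dimension 2) consists of the simplices:

  0-simplices (5): [v_0], [v_1], [v_2], [v_3], [v_4]
  1-simplices (10): [v_0,v_1], [v_0,v_2], [v_0,v_3], [v_0,v_4], [v_1,v_2], [v_1,v_3], [v_1,v_4], [v_2,v_3], [v_2,v_4], [v_3,v_4]
  2-simplices (5): [v_0,v_1,v_3], [v_0,v_2,v_3], [v_0,v_2,v_4], [v_1,v_2,v_4], [v_1,v_3,v_4]

so the chain groups are C_0 ≅ Z^5, C_1 ≅ Z^10, C_2 ≅ Z^5.

∂_1: C_1 → C_0 sends each edge [p,q] (with p < q) to q − p. For instance
  ∂[v_0,v_2] = [v_2] − [v_0].
As a 5×10 matrix over Z this has rank 4, with invariant factors (1,1,1,1).

The boundary map ∂_2: C_2 → C_1 maps a triangle to the signed sum of its edges. For instance
  ∂[v_0,v_2,v_3] = [v_2,v_3] − [v_0,v_3] + [v_0,v_2],
  ∂[v_0,v_2,v_4] = [v_2,v_4] − [v_0,v_4] + [v_0,v_2].
This gives a 10×5 integer matrix of rank 5; reducing to Smith normal form yields diagonal entries (1,1,1,1,1).

Computing H_k = (kernel of ∂_k) / (image of ∂_{k+1}):

  H_0: rank C_0 − rank ∂_1 = 5 − 4 = 1, and the invariant factors of ∂_1 are all 1, so H_0 = Z.
  H_1: rank ker ∂_1 − rank ∂_2 = (10 − 4) − 5 = 1, and the invariant factors of ∂_2 are all 1, so H_1 = Z.
  H_2: rank ker ∂_2 − rank ∂_3 = (5 − 5) − 0 = 0, and there is no ∂_3, so H_2 = 0.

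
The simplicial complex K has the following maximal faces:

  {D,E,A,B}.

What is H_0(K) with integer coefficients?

K has 4 vertices, 6 edges, 4 triangles, 1 3-simplex.
rank ∂_0 = 0, rank ∂_1 = 3 ⇒ b_0 = 4 − 0 − 3 = 1; all invariant factors of ∂_1 are 1 so no torsion. So H_0 = Z.

H_0 ≅ Z.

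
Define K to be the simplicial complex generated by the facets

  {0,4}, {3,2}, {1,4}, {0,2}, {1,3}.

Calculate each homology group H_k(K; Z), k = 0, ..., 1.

We work with the vertex ordering 0 < 1 < 2 < 3 < 4. The simplices of K, each written with vertices in increasing order, are:

  0-simplices (5): [0], [1], [2], [3], [4]
  1-simplices (5): [0,2], [0,4], [1,3], [1,4], [2,3]

so the chain groups are C_0 ≅ Z^5, C_1 ≅ Z^5.

Boundary ∂_1: C_1 → C_0 is given by ∂[p,q] = [q] − [p]. For instance
  ∂[1,3] = [3] − [1].
As a 5×5 matrix over Z this has rank 4, with invariant factors (1,1,1,1).

From H_k ≅ ker(∂_k) / im(∂_{k+1}) we obtain:

  H_0: rank C_0 − rank ∂_1 = 5 − 4 = 1, and the invariant factors of ∂_1 are all 1, so H_0 ≅ Z.
  H_1: rank ker ∂_1 − rank ∂_2 = (5 − 4) − 0 = 1, and there is no ∂_2, so H_1 ≅ Z.

As a check, the Euler characteristic is 5 − 5 = 0, which agrees with 1 − 1 = 0.

H_0 = Z,  H_1 = Z.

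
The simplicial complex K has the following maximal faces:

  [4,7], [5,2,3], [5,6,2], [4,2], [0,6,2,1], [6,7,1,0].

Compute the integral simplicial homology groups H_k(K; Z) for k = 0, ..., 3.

Fix the vertex order 0 < 1 < 2 < 3 < 4 < 5 < 6 < 7 and write every simplex with vertices in increasing order. Then dim K = 3 and the simplices of K are:

  0-simplices (8): [0], [1], [2], [3], [4], [5], [6], [7]
  1-simplices (15): [0,1], [0,2], [0,6], [0,7], [1,2], [1,6], [1,7], [2,3], [2,4], [2,5], [2,6], [3,5], [4,7], [5,6], [6,7]
  2-simplices (9): [0,1,2], [0,1,6], [0,1,7], [0,2,6], [0,6,7], [1,2,6], [1,6,7], [2,3,5], [2,5,6]
  3-simplices (2): [0,1,2,6], [0,1,6,7]

so the chain groups are C_0 ≅ Z^8, C_1 ≅ Z^15, C_2 ≅ Z^9, C_3 ≅ Z^2.

Boundary ∂_1: C_1 → C_0 is given by ∂[p,q] = [q] − [p].
This gives a 8×15 integer matrix of rank 7; reducing to Smith normal form yields diagonal entries (1,1,1,1,1,1,1).

Boundary ∂_2: C_2 → C_1 sends each 2-simplex [p,q,r] to [q,r] − [p,r] + [p,q]. For instance
  ∂[1,2,6] = [2,6] − [1,6] + [1,2],
  ∂[0,6,7] = [6,7] − [0,7] + [0,6].
This gives a 15×9 integer matrix of rank 7; reducing to Smith normal form yields diagonal entries (1,1,1,1,1,1,1).

∂_3: C_3 → C_2 sends each 3-simplex σ to the alternating sum Σ_i (−1)^i (σ with its i-th vertex removed). For instance
  ∂[0,1,6,7] = [1,6,7] − [0,6,7] + [0,1,7] − [0,1,6],
  ∂[0,1,2,6] = [1,2,6] − [0,2,6] + [0,1,6] − [0,1,2].
As a 9×2 matrix over Z this has rank 2, with invariant factors (1,1).

Computing H_k = (kernel of ∂_k) / (image of ∂_{k+1}):

  H_0: rank C_0 − rank ∂_1 = 8 − 7 = 1, and the invariant factors of ∂_1 are all 1, so H_0 ≅ Z.
  H_1: rank ker ∂_1 − rank ∂_2 = (15 − 7) − 7 = 1, and the invariant factors of ∂_2 are all 1, so H_1 ≅ Z.
  H_2: rank ker ∂_2 − rank ∂_3 = (9 − 7) − 2 = 0, and the invariant factors of ∂_3 are all 1, so H_2 ≅ 0.
  H_3: rank ker ∂_3 − rank ∂_4 = (2 − 2) − 0 = 0, and there is no ∂_4, so H_3 ≅ 0.

H_0 ≅ Z,  H_1 ≅ Z,  H_2 = 0,  H_3 = 0.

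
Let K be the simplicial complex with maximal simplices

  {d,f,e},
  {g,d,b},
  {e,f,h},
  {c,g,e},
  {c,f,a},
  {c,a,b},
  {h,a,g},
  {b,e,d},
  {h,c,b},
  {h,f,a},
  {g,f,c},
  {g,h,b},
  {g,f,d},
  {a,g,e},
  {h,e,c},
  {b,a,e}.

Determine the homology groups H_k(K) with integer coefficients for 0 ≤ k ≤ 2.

H_0 ≅ Z,  H_1 ≅ Z^2,  H_2 ≅ Z.

Fix the vertex order a < b < c < d < e < f < g < h and write every simplex with vertices in increasing order. Then dim K = 2 and the simplices of K are:

  0-simplices (8): a, b, c, d, e, f, g, h
  1-simplices (24): ab, ac, ae, af, ag, ah, bc, bd, be, bg, bh, ce, cf, cg, ch, de, df, dg, ef, eg, eh, fg, fh, gh
  2-simplices (16): abc, abe, acf, aeg, afh, agh, bch, bde, bdg, bgh, ceg, ceh, cfg, def, dfg, efh

giving chain groups C_0 ≅ Z^8, C_1 ≅ Z^24, C_2 ≅ Z^16.

Boundary ∂_1: C_1 → C_0 maps an edge to its endpoints' difference, ∂[p,q] = q − p. For instance
  ∂ag = g − a.
This gives a 8×24 integer matrix of rank 7; reducing to Smith normal form yields diagonal entries (1,1,1,1,1,1,1).

∂_2: C_2 → C_1 sends each 2-simplex [p,q,r] to [q,r] − [p,r] + [p,q]. For instance
  ∂ceh = eh − ch + ce,
  ∂aeg = eg − ag + ae.
The 24×16 boundary matrix has rank 15 and Smith normal form diag(1,1,1,1,1,1,1,1,1,1,1,1,1,1,1).

From H_k ≅ ker(∂_k) / im(∂_{k+1}) we obtain:

  H_0: rank C_0 − rank ∂_1 = 8 − 7 = 1, and the invariant factors of ∂_1 are all 1, so H_0 ≅ Z.
  H_1: rank ker ∂_1 − rank ∂_2 = (24 − 7) − 15 = 2, and the invariant factors of ∂_2 are all 1, so H_1 ≅ Z^2.
  H_2: rank ker ∂_2 − rank ∂_3 = (16 − 15) − 0 = 1, and there is no ∂_3, so H_2 ≅ Z.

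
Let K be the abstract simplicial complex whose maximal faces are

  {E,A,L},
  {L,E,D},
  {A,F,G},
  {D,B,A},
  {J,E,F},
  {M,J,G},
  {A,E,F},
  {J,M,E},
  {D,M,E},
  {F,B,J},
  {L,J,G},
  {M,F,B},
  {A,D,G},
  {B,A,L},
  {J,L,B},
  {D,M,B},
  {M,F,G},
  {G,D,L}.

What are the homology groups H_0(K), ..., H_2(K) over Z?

H_0 = Z,  H_1 = Z ⊕ Z/2,  H_2 = 0.

Fix the vertex order A < B < D < E < F < G < J < L < M and write every simplex with vertices in increasing order. Then dim K = 2 and the simplices of K are:

  0-simplices (9): A, B, D, E, F, G, J, L, M
  1-simplices (27): AB, AD, AE, AF, AG, AL, BD, BF, BJ, BL, BM, DE, DG, DL, DM, EF, EJ, EL, EM, FG, FJ, FM, GJ, GL, GM, JL, JM
  2-simplices (18): ABD, ABL, ADG, AEF, AEL, AFG, BDM, BFJ, BFM, BJL, DEL, DEM, DGL, EFJ, EJM, FGM, GJL, GJM

so the chain groups are C_0 ≅ Z^9, C_1 ≅ Z^27, C_2 ≅ Z^18.

Boundary ∂_1: C_1 → C_0 is given by ∂[p,q] = [q] − [p]. For instance
  ∂DM = M − D.
The resulting 9×27 matrix has rank 8, and its Smith normal form has invariant factors (1,1,1,1,1,1,1,1).

The boundary map ∂_2: C_2 → C_1 acts by ∂[p,q,r] = [q,r] − [p,r] + [p,q]. For instance
  ∂ABD = BD − AD + AB,
  ∂AEL = EL − AL + AE.
The 27×18 boundary matrix has rank 18 and Smith normal form diag(1,1,1,1,1,1,1,1,1,1,1,1,1,1,1,1,1,2).

Reading off H_k = ker ∂_k / im ∂_{k+1}:

  H_0: rank C_0 − rank ∂_1 = 9 − 8 = 1, and the invariant factors of ∂_1 are all 1, so H_0 = Z.
  H_1: rank ker ∂_1 − rank ∂_2 = (27 − 8) − 18 = 1, and ∂_2 has invariant factor 2 > 1, so H_1 = Z ⊕ Z/2.
  H_2: rank ker ∂_2 − rank ∂_3 = (18 − 18) − 0 = 0, and there is no ∂_3, so H_2 = 0.

As a check, the Euler characteristic is 9 − 27 + 18 = 0, which agrees with 1 − 1 + 0 = 0.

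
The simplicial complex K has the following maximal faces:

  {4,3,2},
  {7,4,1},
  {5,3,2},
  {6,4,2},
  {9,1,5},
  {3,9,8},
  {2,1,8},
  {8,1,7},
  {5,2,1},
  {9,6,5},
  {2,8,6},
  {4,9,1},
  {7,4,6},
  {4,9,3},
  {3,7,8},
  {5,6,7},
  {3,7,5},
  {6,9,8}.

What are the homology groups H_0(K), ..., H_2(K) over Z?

Take the total order 1 < 2 < 3 < 4 < 5 < 6 < 7 < 8 < 9 on the vertex set. Then K (dimension 2) consists of the simplices:

  0-simplices (9): [1], [2], [3], [4], [5], [6], [7], [8], [9]
  1-simplices (27): (27 of them)
  2-simplices (18): [1,2,5], [1,2,8], [1,4,7], [1,4,9], [1,5,9], [1,7,8], [2,3,4], [2,3,5], [2,4,6], [2,6,8], [3,4,9], [3,5,7], [3,7,8], [3,8,9], [4,6,7], [5,6,7], [5,6,9], [6,8,9]

so the chain groups are C_0 ≅ Z^9, C_1 ≅ Z^27, C_2 ≅ Z^18.

The boundary map ∂_1: C_1 → C_0 is given by ∂[p,q] = [q] − [p]. For instance
  ∂[3,5] = [5] − [3].
This gives a 9×27 integer matrix of rank 8; reducing to Smith normal form yields diagonal entries (1,1,1,1,1,1,1,1).

∂_2: C_2 → C_1 maps a triangle to the signed sum of its edges. For instance
  ∂[6,8,9] = [8,9] − [6,9] + [6,8],
  ∂[1,2,8] = [2,8] − [1,8] + [1,2].
The resulting 27×18 matrix has rank 17, and its Smith normal form has invariant factors (1,1,1,1,1,1,1,1,1,1,1,1,1,1,1,1,1).

From H_k ≅ ker(∂_k) / im(∂_{k+1}) we obtain:

  H_0: rank C_0 − rank ∂_1 = 9 − 8 = 1, and the invariant factors of ∂_1 are all 1, so H_0 = Z.
  H_1: rank ker ∂_1 − rank ∂_2 = (27 − 8) − 17 = 2, and the invariant factors of ∂_2 are all 1, so H_1 = Z^2.
  H_2: rank ker ∂_2 − rank ∂_3 = (18 − 17) − 0 = 1, and there is no ∂_3, so H_2 = Z.

As a check, the Euler characteristic is 9 − 27 + 18 = 0, which agrees with 1 − 2 + 1 = 0.
(K is a triangulation of the torus T^2.)

H_0 = Z,  H_1 = Z^2,  H_2 = Z.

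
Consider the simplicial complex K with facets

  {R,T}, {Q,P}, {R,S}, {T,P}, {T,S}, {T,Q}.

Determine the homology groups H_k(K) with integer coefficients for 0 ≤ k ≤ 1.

H_0 = Z,  H_1 = Z^2.

K has 5 vertices, 6 edges.
rank ∂_0 = 0, rank ∂_1 = 4 ⇒ b_0 = 5 − 0 − 4 = 1; all invariant factors of ∂_1 are 1 so no torsion. So H_0 = Z.
rank ∂_1 = 4, rank ∂_2 = 0 ⇒ b_1 = 6 − 4 − 0 = 2. So H_1 = Z^2.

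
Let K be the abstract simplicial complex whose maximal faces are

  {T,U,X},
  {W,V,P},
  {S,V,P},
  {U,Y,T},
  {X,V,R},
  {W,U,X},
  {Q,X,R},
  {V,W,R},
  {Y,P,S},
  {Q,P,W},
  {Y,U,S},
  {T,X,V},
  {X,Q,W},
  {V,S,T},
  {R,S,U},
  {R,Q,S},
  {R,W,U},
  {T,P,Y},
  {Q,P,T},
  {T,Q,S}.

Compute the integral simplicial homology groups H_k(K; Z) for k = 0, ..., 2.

H_0 = Z,  H_1 = Z ⊕ Z/2Z,  H_2 = 0.

K has 10 vertices, 30 edges, 20 triangles.
rank ∂_0 = 0, rank ∂_1 = 9 ⇒ b_0 = 10 − 0 − 9 = 1; all invariant factors of ∂_1 are 1 so no torsion. So H_0 = Z.
rank ∂_1 = 9, rank ∂_2 = 20 ⇒ b_1 = 30 − 9 − 20 = 1; ∂_2 has invariant factor(s) [2] giving torsion. So H_1 = Z ⊕ Z/2Z.
rank ∂_2 = 20, rank ∂_3 = 0 ⇒ b_2 = 20 − 20 − 0 = 0. So H_2 = 0.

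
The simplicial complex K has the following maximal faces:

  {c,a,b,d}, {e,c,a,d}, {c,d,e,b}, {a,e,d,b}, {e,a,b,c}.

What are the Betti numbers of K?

b_0 = 1, b_1 = 0, b_2 = 0, b_3 = 1.

Take the total order a < b < c < d < e on the vertex set. Then K (dimension 3) consists of the simplices:

  0-simplices (5): a, b, c, d, e
  1-simplices (10): ab, ac, ad, ae, bc, bd, be, cd, ce, de
  2-simplices (10): abc, abd, abe, acd, ace, ade, bcd, bce, bde, cde
  3-simplices (5): abcd, abce, abde, acde, bcde

giving chain groups C_0 ≅ Z^5, C_1 ≅ Z^10, C_2 ≅ Z^10, C_3 ≅ Z^5.

∂_1: C_1 → C_0 maps an edge to its endpoints' difference, ∂[p,q] = q − p. For instance
  ∂de = e − d.
This gives a 5×10 integer matrix of rank 4; reducing to Smith normal form yields diagonal entries (1,1,1,1).

Boundary ∂_2: C_2 → C_1 maps a triangle to the signed sum of its edges. For instance
  ∂abc = bc − ac + ab,
  ∂bde = de − be + bd.
The 10×10 boundary matrix has rank 6 and Smith normal form diag(1,1,1,1,1,1).

Boundary ∂_3: C_3 → C_2 sends each 3-simplex σ to the alternating sum Σ_i (−1)^i (σ with its i-th vertex removed). For instance
  ∂acde = cde − ade + ace − acd,
  ∂abcd = bcd − acd + abd − abc.
As a 10×5 matrix over Z this has rank 4, with invariant factors (1,1,1,1).

Reading off H_k = ker ∂_k / im ∂_{k+1}:

  H_0: rank C_0 − rank ∂_1 = 5 − 4 = 1, and the invariant factors of ∂_1 are all 1, so H_0 = Z.
  H_1: rank ker ∂_1 − rank ∂_2 = (10 − 4) − 6 = 0, and the invariant factors of ∂_2 are all 1, so H_1 = 0.
  H_2: rank ker ∂_2 − rank ∂_3 = (10 − 6) − 4 = 0, and the invariant factors of ∂_3 are all 1, so H_2 = 0.
  H_3: rank ker ∂_3 − rank ∂_4 = (5 − 4) − 0 = 1, and there is no ∂_4, so H_3 = Z.

As a check, the Euler characteristic is 5 − 10 + 10 − 5 = 0, which agrees with 1 − 0 + 0 − 1 = 0.

Hence the Betti numbers are b_0 = 1, b_1 = 0, b_2 = 0, b_3 = 1.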